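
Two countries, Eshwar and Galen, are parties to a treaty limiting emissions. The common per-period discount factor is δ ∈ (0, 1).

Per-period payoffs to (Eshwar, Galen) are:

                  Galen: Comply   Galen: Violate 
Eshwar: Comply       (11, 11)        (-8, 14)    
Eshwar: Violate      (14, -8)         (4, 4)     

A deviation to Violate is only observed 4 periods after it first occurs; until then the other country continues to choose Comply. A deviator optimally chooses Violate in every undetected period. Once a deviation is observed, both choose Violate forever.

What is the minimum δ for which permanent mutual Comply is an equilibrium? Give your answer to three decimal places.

The best deviation is to choose Violate for all 4 undetected periods, earning 14 each, then 4 forever once detected.
Deviation value: 14(1−δ^4)/(1−δ) + 4δ^4/(1−δ); cooperation value: 11/(1−δ).
IC: 11 ≥ 14(1−δ^4) + 4δ^4 = 14 − 10δ^4.
So δ^4 ≥ 3/10, giving δ ≥ (3/10)^(1/4) ≈ 0.740.

0.740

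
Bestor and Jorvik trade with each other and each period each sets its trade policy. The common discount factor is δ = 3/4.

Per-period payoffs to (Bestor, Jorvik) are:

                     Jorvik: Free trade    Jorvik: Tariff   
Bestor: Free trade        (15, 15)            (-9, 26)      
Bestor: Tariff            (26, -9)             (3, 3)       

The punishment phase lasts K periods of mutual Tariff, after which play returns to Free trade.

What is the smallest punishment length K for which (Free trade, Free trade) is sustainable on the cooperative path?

2

No profitable deviation requires (15−3)(δ+…+δ^K) ≥ 26−15, i.e. δ+…+δ^K ≥ 11/12 ≈ 0.9167.
With δ = 3/4, the partial sums are K=1: 0.7500, K=2: 1.3125.
K = 2 is the first length at which the sum reaches 0.9167.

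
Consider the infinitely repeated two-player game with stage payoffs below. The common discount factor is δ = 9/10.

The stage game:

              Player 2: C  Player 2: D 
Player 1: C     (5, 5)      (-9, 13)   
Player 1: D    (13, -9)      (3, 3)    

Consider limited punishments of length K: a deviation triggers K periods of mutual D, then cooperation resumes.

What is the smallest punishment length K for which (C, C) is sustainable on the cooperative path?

IC: δ(1−δ^K)/(1−δ) ≥ (13−5)/(5−3) = 4.
With δ = 9/10: need 1 − δ^K ≥ 4·(1−9/10)/(9/10), i.e. δ^K ≤ 0.5556.
Since (9/10)^5 = 0.5905 and (9/10)^6 = 0.5314, the smallest such K is 6.

6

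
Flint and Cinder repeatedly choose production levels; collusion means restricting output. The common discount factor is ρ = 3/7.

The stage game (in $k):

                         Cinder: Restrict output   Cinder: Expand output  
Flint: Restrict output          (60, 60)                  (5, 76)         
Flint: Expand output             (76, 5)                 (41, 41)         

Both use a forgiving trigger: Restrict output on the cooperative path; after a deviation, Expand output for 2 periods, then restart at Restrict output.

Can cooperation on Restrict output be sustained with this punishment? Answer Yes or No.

No

IC: ρ+…+ρ^2 ≥ (76−60)/(60−41) = 16/19.
At ρ = 3/7: partial sum = 0.6122 < 0.8421. Cooperation not sustainable.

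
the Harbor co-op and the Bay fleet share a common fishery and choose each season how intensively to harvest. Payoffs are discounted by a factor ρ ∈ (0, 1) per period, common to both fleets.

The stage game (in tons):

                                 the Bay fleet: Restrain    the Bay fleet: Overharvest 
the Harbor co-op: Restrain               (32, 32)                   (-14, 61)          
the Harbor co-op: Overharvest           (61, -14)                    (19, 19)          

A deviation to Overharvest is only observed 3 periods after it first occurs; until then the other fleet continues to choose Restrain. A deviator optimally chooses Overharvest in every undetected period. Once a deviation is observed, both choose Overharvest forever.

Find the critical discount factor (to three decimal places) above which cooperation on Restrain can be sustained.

0.884

Deviating for the 3 undetected periods gains 61−32 = 29 per period over cooperation, then loses 32−19 = 13 per period forever once punishment starts.
Gain: 29(1 + ρ + … + ρ^2); loss: 13·ρ^3/(1−ρ).
No profitable deviation ⇔ 29(1−ρ^3) ≤ 13·ρ^3, i.e. ρ^3 ≥ 29/(29+13) = 29/42.
Hence ρ ≥ (29/42)^(1/3) ≈ 0.884.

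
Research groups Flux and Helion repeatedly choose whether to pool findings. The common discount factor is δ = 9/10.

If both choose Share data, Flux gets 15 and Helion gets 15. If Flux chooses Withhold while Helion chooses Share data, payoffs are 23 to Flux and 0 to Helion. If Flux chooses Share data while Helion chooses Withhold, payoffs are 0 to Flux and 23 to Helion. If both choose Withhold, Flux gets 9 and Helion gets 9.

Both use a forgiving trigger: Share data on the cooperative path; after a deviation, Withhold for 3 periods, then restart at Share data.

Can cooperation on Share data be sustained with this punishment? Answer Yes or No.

Comparing payoff streams over the 4 periods until play realigns: cooperate → 15(1+δ+…+δ^3); deviate → 23 + 9(δ+…+δ^3).
Cooperation is sustained iff (15−9)(δ+…+δ^3) ≥ 23−15.
δ+…+δ^3 = 9/10·(1−(9/10)^3)/(1−9/10) = 2.4390, and (23−15)/(15−9) = 1.3333.
2.4390 ≥ 1.3333, so cooperation is sustainable.

Yes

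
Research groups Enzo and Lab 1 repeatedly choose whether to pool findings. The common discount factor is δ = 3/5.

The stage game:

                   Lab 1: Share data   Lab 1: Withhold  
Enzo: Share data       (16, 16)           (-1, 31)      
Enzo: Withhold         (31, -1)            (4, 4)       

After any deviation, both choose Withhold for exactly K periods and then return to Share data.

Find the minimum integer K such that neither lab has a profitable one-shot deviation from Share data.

No profitable deviation requires (16−4)(δ+…+δ^K) ≥ 31−16, i.e. δ+…+δ^K ≥ 5/4 ≈ 1.2500.
With δ = 3/5, the partial sums are K=1: 0.6000, K=2: 0.9600, K=3: 1.1760, K=4: 1.3056.
K = 4 is the first length at which the sum reaches 1.2500.

4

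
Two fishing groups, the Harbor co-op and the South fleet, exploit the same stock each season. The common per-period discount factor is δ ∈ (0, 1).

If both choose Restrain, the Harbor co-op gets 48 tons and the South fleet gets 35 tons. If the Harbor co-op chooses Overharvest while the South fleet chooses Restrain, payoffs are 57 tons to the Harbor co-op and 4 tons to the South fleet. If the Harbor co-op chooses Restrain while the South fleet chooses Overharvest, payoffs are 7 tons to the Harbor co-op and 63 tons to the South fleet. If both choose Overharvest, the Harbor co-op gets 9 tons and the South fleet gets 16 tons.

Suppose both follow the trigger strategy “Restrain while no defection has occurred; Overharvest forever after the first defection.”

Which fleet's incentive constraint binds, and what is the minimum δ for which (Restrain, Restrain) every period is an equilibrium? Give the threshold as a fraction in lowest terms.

the South fleet; δ ≥ 28/47

the Harbor co-op: cooperation gives 48 each period; deviation gives 57 once then 9 forever.
  48/(1−δ) ≥ 57 + 9δ/(1−δ) ⇒ δ ≥ 9/48 = 3/16.
the South fleet: cooperation gives 35 each period; deviation gives 63 once then 16 forever.
  δ ≥ 28/47.
Both must hold, so the binding constraint is the South fleet's: δ ≥ 28/47.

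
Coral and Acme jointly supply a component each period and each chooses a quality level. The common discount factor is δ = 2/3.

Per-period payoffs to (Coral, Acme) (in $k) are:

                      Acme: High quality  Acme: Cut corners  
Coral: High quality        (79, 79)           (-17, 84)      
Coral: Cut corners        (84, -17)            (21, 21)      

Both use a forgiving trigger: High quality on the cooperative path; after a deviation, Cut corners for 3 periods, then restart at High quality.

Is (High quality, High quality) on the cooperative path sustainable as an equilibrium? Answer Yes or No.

Yes

A one-shot deviation gives 84 now, then 21 for 3 periods, then back to 79.
Gain from deviating: (84−79) today; loss: (79−21) in each of the next 3 periods.
No-deviation condition: (79−21)(δ+…+δ^3) ≥ 84−79, i.e. δ+…+δ^3 ≥ 5/58.
At δ = 2/3: δ+…+δ^3 = 1.4074 ≥ 0.0862.
So cooperation is sustainable.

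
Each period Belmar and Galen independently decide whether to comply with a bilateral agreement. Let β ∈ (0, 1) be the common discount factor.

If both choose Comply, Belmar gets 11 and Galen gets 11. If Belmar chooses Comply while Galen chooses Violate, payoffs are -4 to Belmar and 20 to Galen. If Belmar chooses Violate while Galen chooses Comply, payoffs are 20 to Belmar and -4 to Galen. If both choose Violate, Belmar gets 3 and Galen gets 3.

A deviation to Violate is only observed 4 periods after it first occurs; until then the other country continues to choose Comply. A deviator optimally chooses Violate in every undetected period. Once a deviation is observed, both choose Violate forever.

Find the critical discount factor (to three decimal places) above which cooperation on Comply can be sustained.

0.853

The best deviation is to choose Violate for all 4 undetected periods, earning 20 each, then 3 forever once detected.
Deviation value: 20(1−β^4)/(1−β) + 3β^4/(1−β); cooperation value: 11/(1−β).
IC: 11 ≥ 20(1−β^4) + 3β^4 = 20 − 17β^4.
So β^4 ≥ 9/17, giving β ≥ (9/17)^(1/4) ≈ 0.853.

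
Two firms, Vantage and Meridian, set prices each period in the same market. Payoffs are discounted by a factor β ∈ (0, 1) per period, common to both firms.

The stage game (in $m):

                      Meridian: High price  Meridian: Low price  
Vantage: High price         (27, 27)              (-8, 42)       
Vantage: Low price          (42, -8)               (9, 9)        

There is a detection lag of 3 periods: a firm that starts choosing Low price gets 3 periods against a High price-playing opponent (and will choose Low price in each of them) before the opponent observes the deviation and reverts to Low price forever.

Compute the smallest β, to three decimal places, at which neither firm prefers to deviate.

Deviating for the 3 undetected periods gains 42−27 = 15 per period over cooperation, then loses 27−9 = 18 per period forever once punishment starts.
Gain: 15(1 + β + … + β^2); loss: 18·β^3/(1−β).
No profitable deviation ⇔ 15(1−β^3) ≤ 18·β^3, i.e. β^3 ≥ 15/(15+18) = 5/11.
Hence β ≥ (5/11)^(1/3) ≈ 0.769.

0.769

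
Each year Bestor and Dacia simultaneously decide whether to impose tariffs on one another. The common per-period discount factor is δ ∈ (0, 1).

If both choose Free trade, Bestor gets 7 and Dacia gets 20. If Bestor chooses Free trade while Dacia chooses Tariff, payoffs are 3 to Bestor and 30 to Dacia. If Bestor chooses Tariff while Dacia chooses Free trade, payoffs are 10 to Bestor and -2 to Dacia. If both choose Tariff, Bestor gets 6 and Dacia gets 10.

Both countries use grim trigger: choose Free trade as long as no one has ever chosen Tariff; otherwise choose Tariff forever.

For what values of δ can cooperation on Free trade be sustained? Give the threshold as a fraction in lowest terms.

Bestor: cooperation gives 7 each period; deviation gives 10 once then 6 forever.
  7/(1−δ) ≥ 10 + 6δ/(1−δ) ⇒ δ ≥ 3/4.
Dacia: cooperation gives 20 each period; deviation gives 30 once then 10 forever.
  δ ≥ 10/20 = 1/2.
Both must hold, so the binding constraint is Bestor's: δ ≥ 3/4.

3/4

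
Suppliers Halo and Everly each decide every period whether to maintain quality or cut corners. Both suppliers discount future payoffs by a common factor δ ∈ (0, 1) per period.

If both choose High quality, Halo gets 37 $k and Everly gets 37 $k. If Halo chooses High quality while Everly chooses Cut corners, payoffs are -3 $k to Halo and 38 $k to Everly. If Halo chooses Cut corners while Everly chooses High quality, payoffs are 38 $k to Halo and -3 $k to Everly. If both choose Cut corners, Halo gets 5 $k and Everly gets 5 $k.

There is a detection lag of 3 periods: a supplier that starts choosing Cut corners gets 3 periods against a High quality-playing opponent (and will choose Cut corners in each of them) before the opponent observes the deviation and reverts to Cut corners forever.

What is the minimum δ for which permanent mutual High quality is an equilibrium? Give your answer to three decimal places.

0.312

Deviating for the 3 undetected periods gains 38−37 = 1 per period over cooperation, then loses 37−5 = 32 per period forever once punishment starts.
Gain: 1(1 + δ + … + δ^2); loss: 32·δ^3/(1−δ).
No profitable deviation ⇔ 1(1−δ^3) ≤ 32·δ^3, i.e. δ^3 ≥ 1/(1+32) = 1/33.
Hence δ ≥ (1/33)^(1/3) ≈ 0.312.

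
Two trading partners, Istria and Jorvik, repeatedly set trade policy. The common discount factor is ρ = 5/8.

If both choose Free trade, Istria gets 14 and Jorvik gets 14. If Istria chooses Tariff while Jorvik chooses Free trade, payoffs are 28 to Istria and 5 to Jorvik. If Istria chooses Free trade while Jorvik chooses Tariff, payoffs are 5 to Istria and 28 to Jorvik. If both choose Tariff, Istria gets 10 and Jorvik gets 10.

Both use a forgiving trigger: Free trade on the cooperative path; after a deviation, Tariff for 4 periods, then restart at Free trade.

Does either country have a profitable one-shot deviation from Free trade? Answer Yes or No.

Yes

IC: ρ+…+ρ^4 ≥ (28−14)/(14−10) = 7/2.
At ρ = 5/8: partial sum = 1.4124 < 3.5000. Cooperation not sustainable.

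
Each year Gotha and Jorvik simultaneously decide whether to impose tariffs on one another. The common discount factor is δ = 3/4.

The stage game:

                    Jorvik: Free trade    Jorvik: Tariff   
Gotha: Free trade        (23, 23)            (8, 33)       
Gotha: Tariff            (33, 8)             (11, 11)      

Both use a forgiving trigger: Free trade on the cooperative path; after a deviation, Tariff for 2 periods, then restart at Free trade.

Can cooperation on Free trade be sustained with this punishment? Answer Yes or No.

A one-shot deviation gives 33 now, then 11 for 2 periods, then back to 23.
Gain from deviating: (33−23) today; loss: (23−11) in each of the next 2 periods.
No-deviation condition: (23−11)(δ+…+δ^2) ≥ 33−23, i.e. δ+…+δ^2 ≥ 5/6.
At δ = 3/4: δ+…+δ^2 = 1.3125 ≥ 0.8333.
So cooperation is sustainable.

Yes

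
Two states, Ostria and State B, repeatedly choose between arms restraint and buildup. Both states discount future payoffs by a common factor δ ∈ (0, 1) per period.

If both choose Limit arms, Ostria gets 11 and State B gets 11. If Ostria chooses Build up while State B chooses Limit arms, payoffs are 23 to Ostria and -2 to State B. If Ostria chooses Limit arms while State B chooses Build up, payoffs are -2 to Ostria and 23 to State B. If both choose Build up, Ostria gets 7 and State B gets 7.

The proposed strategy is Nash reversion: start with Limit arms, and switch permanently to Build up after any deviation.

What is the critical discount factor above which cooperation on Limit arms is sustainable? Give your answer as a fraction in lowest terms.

3/4

One-period gain from deviating is 23 − 11 = 12. The loss is 11 − 7 = 4 in every subsequent period, with present value 4·δ/(1−δ).
Deviation is unprofitable when 4·δ/(1−δ) ≥ 12, i.e. δ/(1−δ) ≥ 3.
Equivalently δ ≥ 12/(12+4) = 3/4.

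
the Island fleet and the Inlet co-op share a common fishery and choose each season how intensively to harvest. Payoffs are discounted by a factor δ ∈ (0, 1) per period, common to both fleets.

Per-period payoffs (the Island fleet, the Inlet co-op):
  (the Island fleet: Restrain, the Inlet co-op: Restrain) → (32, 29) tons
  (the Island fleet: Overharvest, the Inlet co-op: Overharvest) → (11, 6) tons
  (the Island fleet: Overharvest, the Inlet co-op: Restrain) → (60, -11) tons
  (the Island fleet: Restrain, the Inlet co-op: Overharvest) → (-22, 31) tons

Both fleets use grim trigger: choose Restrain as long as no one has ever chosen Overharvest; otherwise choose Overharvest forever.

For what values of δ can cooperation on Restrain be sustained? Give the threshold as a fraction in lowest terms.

the Island fleet's threshold: (60−32)/(60−11) = 4/7.
the Inlet co-op's threshold: (31−29)/(31−6) = 2/25.
4/7 > 2/25, so the Island fleet binds and δ* = 4/7.

4/7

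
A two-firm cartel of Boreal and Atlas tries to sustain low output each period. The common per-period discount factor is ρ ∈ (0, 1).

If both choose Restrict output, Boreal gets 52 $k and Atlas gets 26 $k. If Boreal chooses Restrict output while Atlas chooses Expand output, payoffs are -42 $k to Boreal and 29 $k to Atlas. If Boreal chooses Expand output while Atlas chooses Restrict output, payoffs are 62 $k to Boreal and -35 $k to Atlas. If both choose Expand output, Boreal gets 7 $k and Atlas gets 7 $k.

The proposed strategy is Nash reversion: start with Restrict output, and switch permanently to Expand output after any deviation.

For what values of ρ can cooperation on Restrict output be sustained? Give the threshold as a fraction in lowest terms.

Boreal: cooperation gives 52 each period; deviation gives 62 once then 7 forever.
  52/(1−ρ) ≥ 62 + 7ρ/(1−ρ) ⇒ ρ ≥ 10/55 = 2/11.
Atlas: cooperation gives 26 each period; deviation gives 29 once then 7 forever.
  ρ ≥ 3/22.
Both must hold, so the binding constraint is Boreal's: ρ ≥ 2/11.

2/11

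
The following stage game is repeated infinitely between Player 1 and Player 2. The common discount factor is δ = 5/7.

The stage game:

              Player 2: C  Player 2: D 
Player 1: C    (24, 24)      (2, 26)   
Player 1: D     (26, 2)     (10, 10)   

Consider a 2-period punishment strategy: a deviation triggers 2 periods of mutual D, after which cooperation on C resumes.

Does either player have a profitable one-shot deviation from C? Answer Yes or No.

No

Comparing payoff streams over the 3 periods until play realigns: cooperate → 24(1+δ+…+δ^2); deviate → 26 + 10(δ+…+δ^2).
Cooperation is sustained iff (24−10)(δ+…+δ^2) ≥ 26−24.
δ+…+δ^2 = 5/7·(1−(5/7)^2)/(1−5/7) = 1.2245, and (26−24)/(24−10) = 0.1429.
1.2245 ≥ 0.1429, so cooperation is sustainable.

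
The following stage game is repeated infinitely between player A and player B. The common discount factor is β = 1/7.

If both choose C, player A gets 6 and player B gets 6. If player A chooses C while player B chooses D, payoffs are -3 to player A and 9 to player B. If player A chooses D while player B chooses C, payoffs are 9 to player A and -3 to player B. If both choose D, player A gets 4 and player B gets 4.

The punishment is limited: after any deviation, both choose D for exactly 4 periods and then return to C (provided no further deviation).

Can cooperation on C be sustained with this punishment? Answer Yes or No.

No

IC: β+…+β^4 ≥ (9−6)/(6−4) = 3/2.
At β = 1/7: partial sum = 0.1666 < 1.5000. Cooperation not sustainable.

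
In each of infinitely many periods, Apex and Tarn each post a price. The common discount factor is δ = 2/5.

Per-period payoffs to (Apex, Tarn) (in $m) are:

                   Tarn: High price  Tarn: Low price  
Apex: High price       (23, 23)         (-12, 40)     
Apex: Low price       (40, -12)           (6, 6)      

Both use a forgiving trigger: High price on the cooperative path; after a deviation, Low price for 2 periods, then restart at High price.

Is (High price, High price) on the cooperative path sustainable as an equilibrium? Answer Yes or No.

No

A one-shot deviation gives 40 now, then 6 for 2 periods, then back to 23.
Gain from deviating: (40−23) today; loss: (23−6) in each of the next 2 periods.
No-deviation condition: (23−6)(δ+…+δ^2) ≥ 40−23, i.e. δ+…+δ^2 ≥ 1.
At δ = 2/5: δ+…+δ^2 = 0.5600 < 1.0000.
So cooperation is not sustainable.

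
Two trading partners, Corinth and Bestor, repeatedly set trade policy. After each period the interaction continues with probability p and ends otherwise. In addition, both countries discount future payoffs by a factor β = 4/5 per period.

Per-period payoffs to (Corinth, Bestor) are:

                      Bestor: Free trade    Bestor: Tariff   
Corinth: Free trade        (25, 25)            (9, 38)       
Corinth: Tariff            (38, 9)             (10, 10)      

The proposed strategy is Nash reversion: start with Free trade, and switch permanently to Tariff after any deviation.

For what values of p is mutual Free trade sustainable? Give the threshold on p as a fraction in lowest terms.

Expected continuation weight on next period's payoff is β·p = 4/5·p, which plays the role of the discount factor.
Cooperation requires 4/5·p ≥ (38−25)/(38−10) = 13/28, hence p ≥ 65/112.

65/112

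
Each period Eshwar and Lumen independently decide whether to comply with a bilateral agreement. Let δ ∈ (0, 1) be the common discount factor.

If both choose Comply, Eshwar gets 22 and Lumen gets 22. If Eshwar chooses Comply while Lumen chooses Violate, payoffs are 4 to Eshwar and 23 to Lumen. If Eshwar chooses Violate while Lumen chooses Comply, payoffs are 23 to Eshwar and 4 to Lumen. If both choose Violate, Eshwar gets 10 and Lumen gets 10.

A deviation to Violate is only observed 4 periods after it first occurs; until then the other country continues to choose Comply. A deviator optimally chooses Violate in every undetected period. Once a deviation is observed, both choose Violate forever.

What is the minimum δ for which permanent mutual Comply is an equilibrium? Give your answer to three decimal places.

The best deviation is to choose Violate for all 4 undetected periods, earning 23 each, then 10 forever once detected.
Deviation value: 23(1−δ^4)/(1−δ) + 10δ^4/(1−δ); cooperation value: 22/(1−δ).
IC: 22 ≥ 23(1−δ^4) + 10δ^4 = 23 − 13δ^4.
So δ^4 ≥ 1/13, giving δ ≥ (1/13)^(1/4) ≈ 0.527.

0.527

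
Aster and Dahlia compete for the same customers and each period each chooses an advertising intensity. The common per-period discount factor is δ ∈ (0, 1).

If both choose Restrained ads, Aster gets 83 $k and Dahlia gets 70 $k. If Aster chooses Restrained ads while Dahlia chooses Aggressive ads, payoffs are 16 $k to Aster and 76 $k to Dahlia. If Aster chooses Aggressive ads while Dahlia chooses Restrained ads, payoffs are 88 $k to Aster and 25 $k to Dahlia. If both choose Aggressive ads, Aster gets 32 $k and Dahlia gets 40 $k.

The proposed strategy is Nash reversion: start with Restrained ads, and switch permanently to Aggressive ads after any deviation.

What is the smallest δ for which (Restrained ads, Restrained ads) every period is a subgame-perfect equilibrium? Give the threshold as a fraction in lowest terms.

For Aster: deviation gain 88−83 = 5, per-period punishment loss 83−32 = 51. IC gives δ ≥ 5/56.
For Dahlia: gain 6, loss 30 per period, so δ ≥ 6/36 = 1/6.
The tighter constraint is Dahlia's, so cooperation needs δ ≥ 1/6.

1/6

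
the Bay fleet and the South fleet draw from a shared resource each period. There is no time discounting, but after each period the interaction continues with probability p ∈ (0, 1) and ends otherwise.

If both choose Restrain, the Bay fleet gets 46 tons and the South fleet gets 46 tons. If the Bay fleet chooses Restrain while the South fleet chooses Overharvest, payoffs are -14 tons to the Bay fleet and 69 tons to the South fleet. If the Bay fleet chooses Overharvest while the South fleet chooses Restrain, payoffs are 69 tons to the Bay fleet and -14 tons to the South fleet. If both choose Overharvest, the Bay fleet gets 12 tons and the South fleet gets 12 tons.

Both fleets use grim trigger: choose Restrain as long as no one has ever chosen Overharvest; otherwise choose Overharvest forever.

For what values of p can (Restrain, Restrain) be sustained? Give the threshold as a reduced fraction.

With no time discounting, the continuation probability p plays the role of the discount factor.
Grim-trigger IC: 46/(1−p) ≥ 69 + 12p/(1−p) ⇒ p ≥ (69−46)/(69−12) = 23/57.

23/57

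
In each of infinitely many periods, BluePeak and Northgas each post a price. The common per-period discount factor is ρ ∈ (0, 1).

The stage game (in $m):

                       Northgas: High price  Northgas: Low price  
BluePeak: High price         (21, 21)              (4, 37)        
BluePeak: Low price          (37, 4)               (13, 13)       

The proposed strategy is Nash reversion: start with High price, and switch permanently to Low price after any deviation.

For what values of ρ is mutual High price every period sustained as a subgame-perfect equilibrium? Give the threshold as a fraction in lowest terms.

2/3

21/(1−ρ) ≥ 37 + 13ρ/(1−ρ)
21 ≥ 37 − 24ρ
ρ ≥ 16/24 = 2/3.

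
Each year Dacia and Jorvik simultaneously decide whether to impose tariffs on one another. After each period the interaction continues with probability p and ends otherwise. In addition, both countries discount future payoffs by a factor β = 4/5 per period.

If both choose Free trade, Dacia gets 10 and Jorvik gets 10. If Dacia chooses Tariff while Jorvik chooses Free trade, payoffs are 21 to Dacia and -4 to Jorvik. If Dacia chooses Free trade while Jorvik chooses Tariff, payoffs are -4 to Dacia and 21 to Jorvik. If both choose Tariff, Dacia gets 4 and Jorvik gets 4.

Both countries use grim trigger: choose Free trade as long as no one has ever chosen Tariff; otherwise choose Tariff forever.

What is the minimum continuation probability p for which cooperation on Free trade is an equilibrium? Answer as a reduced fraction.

With continuation probability p and discount β, the effective per-period discount factor is βp.
Grim-trigger IC: βp ≥ (21−10)/(21−4) = 11/17.
So p ≥ (11/17)/(4/5) = 55/68.

55/68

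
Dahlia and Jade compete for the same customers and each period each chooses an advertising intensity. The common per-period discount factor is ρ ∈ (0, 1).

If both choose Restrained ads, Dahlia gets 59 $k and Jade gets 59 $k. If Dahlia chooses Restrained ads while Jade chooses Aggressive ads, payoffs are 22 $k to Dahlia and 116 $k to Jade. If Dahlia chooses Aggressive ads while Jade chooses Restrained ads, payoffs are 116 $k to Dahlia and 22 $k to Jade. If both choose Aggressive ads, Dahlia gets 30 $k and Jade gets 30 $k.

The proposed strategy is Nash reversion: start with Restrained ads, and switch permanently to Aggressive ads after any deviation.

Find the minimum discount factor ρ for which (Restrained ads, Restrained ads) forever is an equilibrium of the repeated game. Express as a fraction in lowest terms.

Under grim trigger the critical discount factor is (T−C)/(T−P) with T = 116, C = 59, P = 30.
ρ* = (116−59)/(116−30) = 57/86.

57/86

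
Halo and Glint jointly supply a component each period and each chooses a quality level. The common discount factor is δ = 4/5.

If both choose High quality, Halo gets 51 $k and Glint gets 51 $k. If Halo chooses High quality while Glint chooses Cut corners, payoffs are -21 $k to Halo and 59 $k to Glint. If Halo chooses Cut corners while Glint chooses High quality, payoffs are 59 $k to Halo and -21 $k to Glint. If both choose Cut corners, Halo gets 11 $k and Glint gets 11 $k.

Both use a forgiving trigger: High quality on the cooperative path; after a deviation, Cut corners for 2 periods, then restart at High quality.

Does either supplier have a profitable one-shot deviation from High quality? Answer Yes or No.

IC: δ+…+δ^2 ≥ (59−51)/(51−11) = 1/5.
At δ = 4/5: partial sum = 1.4400 ≥ 0.2000. Cooperation sustainable.

No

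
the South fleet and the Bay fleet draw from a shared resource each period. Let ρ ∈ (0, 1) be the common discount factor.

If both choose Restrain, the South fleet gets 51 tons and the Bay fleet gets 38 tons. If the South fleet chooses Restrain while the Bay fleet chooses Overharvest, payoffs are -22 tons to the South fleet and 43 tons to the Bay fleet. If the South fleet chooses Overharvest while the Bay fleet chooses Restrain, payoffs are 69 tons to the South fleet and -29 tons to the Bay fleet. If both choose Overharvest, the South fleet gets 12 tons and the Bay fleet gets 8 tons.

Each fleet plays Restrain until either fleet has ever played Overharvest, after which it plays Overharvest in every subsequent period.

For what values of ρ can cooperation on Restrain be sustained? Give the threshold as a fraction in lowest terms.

the South fleet: cooperation gives 51 each period; deviation gives 69 once then 12 forever.
  51/(1−ρ) ≥ 69 + 12ρ/(1−ρ) ⇒ ρ ≥ 18/57 = 6/19.
the Bay fleet: cooperation gives 38 each period; deviation gives 43 once then 8 forever.
  ρ ≥ 5/35 = 1/7.
Both must hold, so the binding constraint is the South fleet's: ρ ≥ 6/19.

6/19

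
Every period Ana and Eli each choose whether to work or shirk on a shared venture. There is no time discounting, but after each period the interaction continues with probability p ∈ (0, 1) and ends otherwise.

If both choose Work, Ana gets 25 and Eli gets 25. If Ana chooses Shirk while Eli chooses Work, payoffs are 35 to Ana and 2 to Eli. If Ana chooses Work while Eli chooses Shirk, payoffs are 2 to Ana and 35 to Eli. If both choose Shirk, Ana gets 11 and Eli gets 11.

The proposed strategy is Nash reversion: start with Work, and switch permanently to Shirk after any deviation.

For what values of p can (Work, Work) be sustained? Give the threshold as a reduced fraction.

5/12

With no time discounting, the continuation probability p plays the role of the discount factor.
Grim-trigger IC: 25/(1−p) ≥ 35 + 11p/(1−p) ⇒ p ≥ (35−25)/(35−11) = 5/12.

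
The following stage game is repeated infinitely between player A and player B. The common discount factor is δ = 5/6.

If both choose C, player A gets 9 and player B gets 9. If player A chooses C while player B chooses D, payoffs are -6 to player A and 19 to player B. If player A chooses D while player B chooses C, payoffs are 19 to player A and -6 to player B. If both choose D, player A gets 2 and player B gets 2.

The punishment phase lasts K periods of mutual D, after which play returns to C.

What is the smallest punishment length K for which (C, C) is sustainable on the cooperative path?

2

Need Σ_{k=1}^{K} δ^k ≥ (19−9)/(9−2) = 1.4286 at δ = 5/6.
At K = 1 the sum is 0.8333 < 1.4286; at K = 2 it is 1.5278 ≥ 1.4286.
So the minimum punishment length is K = 2.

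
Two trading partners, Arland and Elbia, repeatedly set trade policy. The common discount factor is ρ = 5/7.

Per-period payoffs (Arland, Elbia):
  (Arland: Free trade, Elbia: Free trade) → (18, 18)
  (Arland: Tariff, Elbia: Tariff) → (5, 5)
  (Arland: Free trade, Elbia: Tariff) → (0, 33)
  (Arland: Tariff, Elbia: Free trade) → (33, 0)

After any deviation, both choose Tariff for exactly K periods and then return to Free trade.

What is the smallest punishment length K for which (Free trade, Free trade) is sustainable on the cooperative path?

Need Σ_{k=1}^{K} ρ^k ≥ (33−18)/(18−5) = 1.1538 at ρ = 5/7.
At K = 1 the sum is 0.7143 < 1.1538; at K = 2 it is 1.2245 ≥ 1.1538.
So the minimum punishment length is K = 2.

2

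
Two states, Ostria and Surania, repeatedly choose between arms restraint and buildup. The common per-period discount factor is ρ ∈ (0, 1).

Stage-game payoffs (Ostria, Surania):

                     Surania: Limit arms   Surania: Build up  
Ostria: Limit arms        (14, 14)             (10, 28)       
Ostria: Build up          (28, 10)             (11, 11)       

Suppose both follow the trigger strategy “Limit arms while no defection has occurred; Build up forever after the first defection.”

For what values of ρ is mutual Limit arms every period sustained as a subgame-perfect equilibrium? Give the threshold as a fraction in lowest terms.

14/17

One-period gain from deviating is 28 − 14 = 14. The loss is 14 − 11 = 3 in every subsequent period, with present value 3·ρ/(1−ρ).
Deviation is unprofitable when 3·ρ/(1−ρ) ≥ 14, i.e. ρ/(1−ρ) ≥ 14/3.
Equivalently ρ ≥ 14/(14+3) = 14/17.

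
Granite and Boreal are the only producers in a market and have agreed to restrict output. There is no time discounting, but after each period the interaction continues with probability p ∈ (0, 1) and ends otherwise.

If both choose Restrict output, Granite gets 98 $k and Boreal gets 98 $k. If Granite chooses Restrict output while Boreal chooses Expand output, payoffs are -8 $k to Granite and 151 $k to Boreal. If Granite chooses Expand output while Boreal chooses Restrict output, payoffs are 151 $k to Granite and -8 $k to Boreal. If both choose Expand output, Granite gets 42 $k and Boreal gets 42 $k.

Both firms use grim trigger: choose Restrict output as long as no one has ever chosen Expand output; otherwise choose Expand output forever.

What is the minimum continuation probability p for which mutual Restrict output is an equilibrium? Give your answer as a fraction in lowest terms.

With no time discounting, the continuation probability p plays the role of the discount factor.
Grim-trigger IC: 98/(1−p) ≥ 151 + 42p/(1−p) ⇒ p ≥ (151−98)/(151−42) = 53/109.

53/109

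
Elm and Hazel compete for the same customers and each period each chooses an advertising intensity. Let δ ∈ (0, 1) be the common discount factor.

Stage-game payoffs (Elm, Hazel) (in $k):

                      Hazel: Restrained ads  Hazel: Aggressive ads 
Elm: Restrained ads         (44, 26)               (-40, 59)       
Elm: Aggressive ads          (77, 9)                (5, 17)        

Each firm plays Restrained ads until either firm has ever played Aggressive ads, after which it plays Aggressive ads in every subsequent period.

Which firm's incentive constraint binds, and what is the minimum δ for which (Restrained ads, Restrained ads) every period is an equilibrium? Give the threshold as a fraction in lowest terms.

Elm: cooperation gives 44 each period; deviation gives 77 once then 5 forever.
  44/(1−δ) ≥ 77 + 5δ/(1−δ) ⇒ δ ≥ 33/72 = 11/24.
Hazel: cooperation gives 26 each period; deviation gives 59 once then 17 forever.
  δ ≥ 33/42 = 11/14.
Both must hold, so the binding constraint is Hazel's: δ ≥ 11/14.

Hazel; δ ≥ 11/14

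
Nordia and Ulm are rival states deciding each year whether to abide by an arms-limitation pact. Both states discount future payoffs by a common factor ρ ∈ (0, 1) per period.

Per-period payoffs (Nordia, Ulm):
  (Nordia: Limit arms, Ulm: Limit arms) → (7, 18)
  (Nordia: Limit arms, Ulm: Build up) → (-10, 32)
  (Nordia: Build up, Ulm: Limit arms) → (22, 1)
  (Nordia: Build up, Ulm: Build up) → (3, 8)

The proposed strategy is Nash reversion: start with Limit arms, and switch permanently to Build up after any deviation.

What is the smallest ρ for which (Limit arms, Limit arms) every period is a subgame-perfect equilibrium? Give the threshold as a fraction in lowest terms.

15/19

Nordia's threshold: (22−7)/(22−3) = 15/19.
Ulm's threshold: (32−18)/(32−8) = 7/12.
15/19 > 7/12, so Nordia binds and ρ* = 15/19.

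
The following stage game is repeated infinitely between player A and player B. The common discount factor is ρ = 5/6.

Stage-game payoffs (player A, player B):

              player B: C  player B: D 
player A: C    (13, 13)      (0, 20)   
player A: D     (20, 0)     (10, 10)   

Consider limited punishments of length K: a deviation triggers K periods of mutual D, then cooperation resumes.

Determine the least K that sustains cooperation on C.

No profitable deviation requires (13−10)(ρ+…+ρ^K) ≥ 20−13, i.e. ρ+…+ρ^K ≥ 7/3 ≈ 2.3333.
With ρ = 5/6, the partial sums are K=1: 0.8333, K=2: 1.5278, K=3: 2.1065, K=4: 2.5887.
K = 4 is the first length at which the sum reaches 2.3333.

4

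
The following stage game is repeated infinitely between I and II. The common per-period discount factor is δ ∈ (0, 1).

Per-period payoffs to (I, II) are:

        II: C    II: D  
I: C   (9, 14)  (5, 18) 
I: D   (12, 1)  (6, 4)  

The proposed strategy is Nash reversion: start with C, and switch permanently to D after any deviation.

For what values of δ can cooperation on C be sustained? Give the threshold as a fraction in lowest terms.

I: cooperation gives 9 each period; deviation gives 12 once then 6 forever.
  9/(1−δ) ≥ 12 + 6δ/(1−δ) ⇒ δ ≥ 3/6 = 1/2.
II: cooperation gives 14 each period; deviation gives 18 once then 4 forever.
  δ ≥ 4/14 = 2/7.
Both must hold, so the binding constraint is I's: δ ≥ 1/2.

1/2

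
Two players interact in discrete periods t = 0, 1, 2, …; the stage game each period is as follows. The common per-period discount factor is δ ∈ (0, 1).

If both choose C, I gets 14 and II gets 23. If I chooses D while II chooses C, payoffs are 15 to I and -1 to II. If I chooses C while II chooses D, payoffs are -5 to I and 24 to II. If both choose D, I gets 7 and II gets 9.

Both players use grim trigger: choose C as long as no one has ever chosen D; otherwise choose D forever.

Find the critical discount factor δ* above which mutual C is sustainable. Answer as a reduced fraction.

1/8

I's threshold: (15−14)/(15−7) = 1/8.
II's threshold: (24−23)/(24−9) = 1/15.
1/8 > 1/15, so I binds and δ* = 1/8.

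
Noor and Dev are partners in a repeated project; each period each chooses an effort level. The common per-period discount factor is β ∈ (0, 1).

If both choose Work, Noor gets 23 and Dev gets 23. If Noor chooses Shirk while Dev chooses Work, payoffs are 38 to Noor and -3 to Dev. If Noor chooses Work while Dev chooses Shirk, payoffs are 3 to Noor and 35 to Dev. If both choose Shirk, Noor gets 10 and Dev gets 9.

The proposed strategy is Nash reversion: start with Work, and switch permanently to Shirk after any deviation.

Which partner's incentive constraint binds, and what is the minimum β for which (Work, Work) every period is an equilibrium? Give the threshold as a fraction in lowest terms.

Noor's threshold: (38−23)/(38−10) = 15/28.
Dev's threshold: (35−23)/(35−9) = 6/13.
15/28 > 6/13, so Noor binds and β* = 15/28.

Noor; β ≥ 15/28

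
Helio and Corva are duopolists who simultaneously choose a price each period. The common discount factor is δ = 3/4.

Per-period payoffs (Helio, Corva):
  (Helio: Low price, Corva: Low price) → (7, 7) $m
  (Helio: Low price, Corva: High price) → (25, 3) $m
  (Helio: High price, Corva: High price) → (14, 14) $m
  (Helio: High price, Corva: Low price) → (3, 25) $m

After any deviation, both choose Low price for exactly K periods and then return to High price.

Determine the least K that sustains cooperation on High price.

No profitable deviation requires (14−7)(δ+…+δ^K) ≥ 25−14, i.e. δ+…+δ^K ≥ 11/7 ≈ 1.5714.
With δ = 3/4, the partial sums are K=1: 0.7500, K=2: 1.3125, K=3: 1.7344.
K = 3 is the first length at which the sum reaches 1.5714.

3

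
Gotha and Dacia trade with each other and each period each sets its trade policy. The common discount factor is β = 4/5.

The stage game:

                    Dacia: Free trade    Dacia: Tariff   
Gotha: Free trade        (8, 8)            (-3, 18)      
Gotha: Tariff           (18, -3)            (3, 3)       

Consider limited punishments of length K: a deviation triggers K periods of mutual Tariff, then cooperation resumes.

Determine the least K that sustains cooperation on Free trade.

IC: β(1−β^K)/(1−β) ≥ (18−8)/(8−3) = 2.
With β = 4/5: need 1 − β^K ≥ 2·(1−4/5)/(4/5), i.e. β^K ≤ 0.5000.
Since (4/5)^3 = 0.5120 and (4/5)^4 = 0.4096, the smallest such K is 4.

4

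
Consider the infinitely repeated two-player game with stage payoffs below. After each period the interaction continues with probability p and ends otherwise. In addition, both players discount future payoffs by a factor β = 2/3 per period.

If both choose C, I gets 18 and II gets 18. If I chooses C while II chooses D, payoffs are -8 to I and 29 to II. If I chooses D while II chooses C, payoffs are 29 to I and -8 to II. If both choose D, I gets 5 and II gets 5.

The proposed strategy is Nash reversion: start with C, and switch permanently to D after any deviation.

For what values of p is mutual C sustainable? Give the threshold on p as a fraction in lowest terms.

11/16

With continuation probability p and discount β, the effective per-period discount factor is βp.
Grim-trigger IC: βp ≥ (29−18)/(29−5) = 11/24.
So p ≥ (11/24)/(2/3) = 11/16.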